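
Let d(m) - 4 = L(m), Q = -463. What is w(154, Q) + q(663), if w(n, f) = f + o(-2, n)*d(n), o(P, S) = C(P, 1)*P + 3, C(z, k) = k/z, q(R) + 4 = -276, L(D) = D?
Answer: -111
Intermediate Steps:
q(R) = -280 (q(R) = -4 - 276 = -280)
d(m) = 4 + m
o(P, S) = 4 (o(P, S) = (1/P)*P + 3 = P/P + 3 = 1 + 3 = 4)
w(n, f) = 16 + f + 4*n (w(n, f) = f + 4*(4 + n) = f + (16 + 4*n) = 16 + f + 4*n)
w(154, Q) + q(663) = (16 - 463 + 4*154) - 280 = (16 - 463 + 616) - 280 = 169 - 280 = -111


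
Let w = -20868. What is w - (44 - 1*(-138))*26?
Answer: -25600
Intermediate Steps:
w - (44 - 1*(-138))*26 = -20868 - (44 - 1*(-138))*26 = -20868 - (44 + 138)*26 = -20868 - 182*26 = -20868 - 1*4732 = -20868 - 4732 = -25600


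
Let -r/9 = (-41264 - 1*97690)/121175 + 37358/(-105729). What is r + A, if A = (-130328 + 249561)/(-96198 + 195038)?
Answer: 1241562021152729/84420638138200 ≈ 14.707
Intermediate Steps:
A = 119233/98840 ≈ 1.2063
r = 57654969348/4270570525 (r = -9*((-41264 - 1*97690)/121175 + 37358/(-105729)) = -9*((-41264 - 97690)*(1/121175) + 37358*(-1/105729)) = -9*(-138954*1/121175 - 37358/105729) = -9*(-138954/121175 - 37358/105729) = -9*(-19218323116/12811711575) = 57654969348/4270570525 ≈ 13.501)
r + A = 57654969348/4270570525 + 119233/98840 = 1241562021152729/84420638138200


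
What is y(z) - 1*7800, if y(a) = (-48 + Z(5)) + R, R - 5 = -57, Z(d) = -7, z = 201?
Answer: -7907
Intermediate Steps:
R = -52 (R = 5 - 57 = -52)
y(a) = -107 (y(a) = (-48 - 7) - 52 = -55 - 52 = -107)
y(z) - 1*7800 = -107 - 1*7800 = -107 - 7800 = -7907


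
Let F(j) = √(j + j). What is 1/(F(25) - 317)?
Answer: -317/100439 - 5*√2/100439 ≈ -0.0032265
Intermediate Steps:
F(j) = √2*√j (F(j) = √(2*j) = √2*√j)
1/(F(25) - 317) = 1/(√2*√25 - 317) = 1/(√2*5 - 317) = 1/(5*√2 - 317) = 1/(-317 + 5*√2)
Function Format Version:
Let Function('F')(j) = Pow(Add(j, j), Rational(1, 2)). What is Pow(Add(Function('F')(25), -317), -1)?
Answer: Add(Rational(-317, 100439), Mul(Rational(-5, 100439), Pow(2, Rational(1, 2)))) ≈ -0.0032265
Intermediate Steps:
Function('F')(j) = Mul(Pow(2, Rational(1, 2)), Pow(j, Rational(1, 2))) (Function('F')(j) = Pow(Mul(2, j), Rational(1, 2)) = Mul(Pow(2, Rational(1, 2)), Pow(j, Rational(1, 2))))
Pow(Add(Function('F')(25), -317), -1) = Pow(Add(Mul(Pow(2, Rational(1, 2)), Pow(25, Rational(1, 2))), -317), -1) = Pow(Add(Mul(Pow(2, Rational(1, 2)), 5), -317), -1) = Pow(Add(Mul(5, Pow(2, Rational(1, 2))), -317), -1) = Pow(Add(-317, Mul(5, Pow(2, Rational(1, 2)))), -1)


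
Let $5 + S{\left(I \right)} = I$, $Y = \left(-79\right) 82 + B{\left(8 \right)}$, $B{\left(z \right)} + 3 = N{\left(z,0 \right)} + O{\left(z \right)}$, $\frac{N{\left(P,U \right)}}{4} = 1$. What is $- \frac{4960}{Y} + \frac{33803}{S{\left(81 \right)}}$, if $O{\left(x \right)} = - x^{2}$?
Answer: $\frac{7144593}{16036} \approx 445.53$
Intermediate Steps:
$N{\left(P,U \right)} = 4$ ($N{\left(P,U \right)} = 4 \cdot 1 = 4$)
$B{\left(z \right)} = 1 - z^{2}$ ($B{\left(z \right)} = -3 - \left(-4 + z^{2}\right) = 1 - z^{2}$)
$Y = -6541$ ($Y = \left(-79\right) 82 + \left(1 - 8^{2}\right) = -6478 + \left(1 - 64\right) = -6478 - 63 = -6541$)
$S{\left(I \right)} = -5 + I$
$- \frac{4960}{Y} + \frac{33803}{S{\left(81 \right)}} = - \frac{4960}{-6541} + \frac{33803}{-5 + 81} = \left(-4960\right) \left(- \frac{1}{6541}\right) + \frac{33803}{76} = \frac{160}{211} + 33803 \cdot \frac{1}{76} = \frac{160}{211} + \frac{33803}{76} = \frac{7144593}{16036}$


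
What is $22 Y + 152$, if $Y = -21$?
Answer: $-310$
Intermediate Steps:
$22 Y + 152 = 22 \left(-21\right) + 152 = -462 + 152 = -310$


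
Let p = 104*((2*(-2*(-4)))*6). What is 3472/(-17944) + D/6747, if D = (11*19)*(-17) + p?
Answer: 11496535/15133521 ≈ 0.75967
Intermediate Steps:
p = 9984 (p = 104*((2*8)*6) = 104*(16*6) = 104*96 = 9984)
D = 6431 (D = (11*19)*(-17) + 9984 = 209*(-17) + 9984 = -3553 + 9984 = 6431)
3472/(-17944) + D/6747 = 3472/(-17944) + 6431/6747 = 3472*(-1/17944) + 6431*(1/6747) = -434/2243 + 6431/6747 = 11496535/15133521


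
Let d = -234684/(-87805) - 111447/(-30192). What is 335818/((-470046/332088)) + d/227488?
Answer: -219788694564398322241987/926378692584788480 ≈ -2.3726e+5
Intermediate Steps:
d = 330807513/51980560 (d = -234684*(-1/87805) - 111447*(-1/30192) = 234684/87805 + 37149/10064 = 330807513/51980560 ≈ 6.3641)
335818/((-470046/332088)) + d/227488 = 335818/((-470046/332088)) + (330807513/51980560)/227488 = 335818/((-470046*1/332088)) + (330807513/51980560)*(1/227488) = 335818/(-78341/55348) + 330807513/11824953633280 = 335818*(-55348/78341) + 330807513/11824953633280 = -18586854664/78341 + 330807513/11824953633280 = -219788694564398322241987/926378692584788480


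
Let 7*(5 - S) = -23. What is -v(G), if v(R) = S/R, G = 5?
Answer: -58/35 ≈ -1.6571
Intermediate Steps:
S = 58/7 (S = 5 - 1/7*(-23) = 5 + 23/7 = 58/7 ≈ 8.2857)
v(R) = 58/(7*R)
-v(G) = -58/(7*5) = -1*58/35 = -58/35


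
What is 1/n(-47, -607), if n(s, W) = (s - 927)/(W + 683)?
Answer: -38/487 ≈ -0.078029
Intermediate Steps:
n(s, W) = (-927 + s)/(683 + W)
1/n(-47, -607) = 1/((-927 - 47)/(683 - 607)) = 1/(-974/76) = 1/((1/76)*(-974)) = 1/(-487/38) = -38/487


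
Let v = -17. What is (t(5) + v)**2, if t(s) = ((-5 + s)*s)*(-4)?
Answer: 289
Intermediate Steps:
t(s) = -4*s*(-5 + s) (t(s) = (s*(-5 + s))*(-4) = -4*s*(-5 + s))
(t(5) + v)**2 = (4*5*(5 - 1*5) - 17)**2 = (4*5*(5 - 5) - 17)**2 = (4*5*0 - 17)**2 = (0 - 17)**2 = (-17)**2 = 289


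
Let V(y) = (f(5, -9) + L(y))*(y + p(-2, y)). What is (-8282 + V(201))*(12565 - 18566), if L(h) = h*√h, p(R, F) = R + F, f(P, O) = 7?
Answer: 32897482 - 482480400*√201 ≈ -6.8074e+9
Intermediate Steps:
p(R, F) = F + R
L(h) = h^(3/2)
V(y) = (-2 + 2*y)*(7 + y^(3/2)) (V(y) = (7 + y^(3/2))*(y + (y - 2)) = (7 + y^(3/2))*(y + (-2 + y)) = (7 + y^(3/2))*(-2 + 2*y) = (-2 + 2*y)*(7 + y^(3/2)))
(-8282 + V(201))*(12565 - 18566) = (-8282 + (-14 - 402*√201 + 2*201^(5/2) + 14*201))*(12565 - 18566) = (-8282 + (-14 - 402*√201 + 2*(40401*√201) + 2814))*(-6001) = (-8282 + (-14 - 402*√201 + 80802*√201 + 2814))*(-6001) = (-8282 + (2800 + 80400*√201))*(-6001) = (-5482 + 80400*√201)*(-6001) = 32897482 - 482480400*√201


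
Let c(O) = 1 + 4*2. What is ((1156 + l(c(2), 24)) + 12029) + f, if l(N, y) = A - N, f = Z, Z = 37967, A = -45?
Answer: 51098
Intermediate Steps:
f = 37967
c(O) = 9 (c(O) = 1 + 8 = 9)
l(N, y) = -45 - N
((1156 + l(c(2), 24)) + 12029) + f = ((1156 + (-45 - 1*9)) + 12029) + 37967 = ((1156 + (-45 - 9)) + 12029) + 37967 = ((1156 - 54) + 12029) + 37967 = (1102 + 12029) + 37967 = 13131 + 37967 = 51098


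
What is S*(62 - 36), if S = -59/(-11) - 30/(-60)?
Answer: 1677/11 ≈ 152.45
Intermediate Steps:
S = 129/22 (S = -59*(-1/11) - 30*(-1/60) = 59/11 + 1/2 = 129/22 ≈ 5.8636)
S*(62 - 36) = 129*(62 - 36)/22 = (129/22)*26 = 1677/11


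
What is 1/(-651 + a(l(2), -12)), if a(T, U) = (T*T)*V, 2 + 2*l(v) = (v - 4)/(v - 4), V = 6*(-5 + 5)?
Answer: -1/651 ≈ -0.0015361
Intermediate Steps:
V = 0 (V = 6*0 = 0)
l(v) = -½ (l(v) = -1 + ((v - 4)/(v - 4))/2 = -1 + ((-4 + v)/(-4 + v))/2 = -1 + (½)*1 = -1 + ½ = -½)
a(T, U) = 0 (a(T, U) = (T*T)*0 = T²*0 = 0)
1/(-651 + a(l(2), -12)) = 1/(-651 + 0) = 1/(-651) = -1/651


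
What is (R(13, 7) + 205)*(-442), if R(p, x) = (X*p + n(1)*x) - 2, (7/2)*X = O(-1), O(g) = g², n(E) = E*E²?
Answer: -661232/7 ≈ -94462.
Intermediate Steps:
n(E) = E³
X = 2/7 (X = (2/7)*(-1)² = (2/7)*1 = 2/7 ≈ 0.28571)
R(p, x) = -2 + x + 2*p/7 (R(p, x) = (2*p/7 + 1³*x) - 2 = (2*p/7 + 1*x) - 2 = (2*p/7 + x) - 2 = (x + 2*p/7) - 2 = -2 + x + 2*p/7)
(R(13, 7) + 205)*(-442) = ((-2 + 7 + (2/7)*13) + 205)*(-442) = ((-2 + 7 + 26/7) + 205)*(-442) = (61/7 + 205)*(-442) = (1496/7)*(-442) = -661232/7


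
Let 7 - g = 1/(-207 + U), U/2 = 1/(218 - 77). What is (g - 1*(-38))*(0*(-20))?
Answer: 0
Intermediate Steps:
U = 2/141 (U = 2/(218 - 77) = 2/141 ≈ 0.014184)
g = 204436/29185 (g = 7 - 1/(-207 + 2/141) = 7 - 1/(-29185/141) = 7 - 1*(-141/29185) = 7 + 141/29185 = 204436/29185 ≈ 7.0048)
(g - 1*(-38))*(0*(-20)) = (204436/29185 - 1*(-38))*(0*(-20)) = (204436/29185 + 38)*0 = (1313466/29185)*0 = 0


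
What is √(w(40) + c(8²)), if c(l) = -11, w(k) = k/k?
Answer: I*√10 ≈ 3.1623*I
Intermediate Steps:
w(k) = 1
√(w(40) + c(8²)) = √(1 - 11) = √(-10) = I*√10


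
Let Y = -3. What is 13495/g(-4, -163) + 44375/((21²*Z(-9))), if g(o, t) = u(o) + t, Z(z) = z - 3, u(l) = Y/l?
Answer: -314461535/3434508 ≈ -91.559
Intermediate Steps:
u(l) = -3/l
Z(z) = -3 + z
g(o, t) = t - 3/o (g(o, t) = -3/o + t = t - 3/o)
13495/g(-4, -163) + 44375/((21²*Z(-9))) = 13495/(-163 - 3/(-4)) + 44375/((21²*(-3 - 9))) = 13495/(-163 - 3*(-¼)) + 44375/((441*(-12))) = 13495/(-163 + ¾) + 44375/(-5292) = 13495/(-649/4) + 44375*(-1/5292) = 13495*(-4/649) - 44375/5292 = -53980/649 - 44375/5292 = -314461535/3434508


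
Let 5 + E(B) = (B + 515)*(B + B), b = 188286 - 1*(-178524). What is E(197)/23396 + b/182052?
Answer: 4970971663/354940716 ≈ 14.005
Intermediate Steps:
b = 366810 (b = 188286 + 178524 = 366810)
E(B) = -5 + 2*B*(515 + B) (E(B) = -5 + (B + 515)*(B + B) = -5 + (515 + B)*(2*B) = -5 + 2*B*(515 + B))
E(197)/23396 + b/182052 = (-5 + 2*197**2 + 1030*197)/23396 + 366810/182052 = (-5 + 2*38809 + 202910)*(1/23396) + 366810*(1/182052) = (-5 + 77618 + 202910)*(1/23396) + 61135/30342 = 280523*(1/23396) + 61135/30342 = 280523/23396 + 61135/30342 = 4970971663/354940716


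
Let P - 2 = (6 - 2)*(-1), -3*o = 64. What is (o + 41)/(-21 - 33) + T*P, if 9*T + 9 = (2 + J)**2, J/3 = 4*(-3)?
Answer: -41351/162 ≈ -255.25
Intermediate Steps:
o = -64/3 (o = -1/3*64 = -64/3 ≈ -21.333)
J = -36 (J = 3*(4*(-3)) = 3*(-12) = -36)
P = -2 (P = 2 + (6 - 2)*(-1) = 2 + 4*(-1) = 2 - 4 = -2)
T = 1147/9 (T = -1 + (2 - 36)**2/9 = -1 + (1/9)*(-34)**2 = -1 + (1/9)*1156 = -1 + 1156/9 = 1147/9 ≈ 127.44)
(o + 41)/(-21 - 33) + T*P = (-64/3 + 41)/(-21 - 33) + (1147/9)*(-2) = (59/3)/(-54) - 2294/9 = (59/3)*(-1/54) - 2294/9 = -59/162 - 2294/9 = -41351/162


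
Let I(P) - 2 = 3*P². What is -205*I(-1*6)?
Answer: -22550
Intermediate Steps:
I(P) = 2 + 3*P²
-205*I(-1*6) = -205*(2 + 3*(-1*6)²) = -205*(2 + 3*(-6)²) = -205*(2 + 3*36) = -205*(2 + 108) = -205*110 = -22550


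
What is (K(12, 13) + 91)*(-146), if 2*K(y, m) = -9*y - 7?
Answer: -4891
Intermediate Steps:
K(y, m) = -7/2 - 9*y/2 (K(y, m) = (-9*y - 7)/2 = (-7 - 9*y)/2 = -7/2 - 9*y/2)
(K(12, 13) + 91)*(-146) = ((-7/2 - 9/2*12) + 91)*(-146) = ((-7/2 - 54) + 91)*(-146) = (-115/2 + 91)*(-146) = (67/2)*(-146) = -4891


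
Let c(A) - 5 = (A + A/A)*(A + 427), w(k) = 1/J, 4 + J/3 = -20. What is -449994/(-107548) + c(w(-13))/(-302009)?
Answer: 176069915787065/42094681255872 ≈ 4.1827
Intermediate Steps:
J = -72 (J = -12 + 3*(-20) = -12 - 60 = -72)
w(k) = -1/72 (w(k) = 1/(-72) = -1/72)
c(A) = 5 + (1 + A)*(427 + A) (c(A) = 5 + (A + A/A)*(A + 427) = 5 + (A + 1)*(427 + A) = 5 + (1 + A)*(427 + A))
-449994/(-107548) + c(w(-13))/(-302009) = -449994/(-107548) + (432 + (-1/72)**2 + 428*(-1/72))/(-302009) = -449994*(-1/107548) + (432 + 1/5184 - 107/18)*(-1/302009) = 224997/53774 + (2208673/5184)*(-1/302009) = 224997/53774 - 2208673/1565614656 = 176069915787065/42094681255872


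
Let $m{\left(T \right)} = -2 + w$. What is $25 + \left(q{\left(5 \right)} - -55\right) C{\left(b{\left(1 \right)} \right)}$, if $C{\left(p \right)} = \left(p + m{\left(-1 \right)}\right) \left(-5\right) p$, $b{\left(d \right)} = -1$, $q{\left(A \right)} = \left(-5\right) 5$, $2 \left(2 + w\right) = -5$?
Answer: $-1100$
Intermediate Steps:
$w = - \frac{9}{2}$ ($w = -2 + \frac{1}{2} \left(-5\right) = -2 - \frac{5}{2} = - \frac{9}{2} \approx -4.5$)
$q{\left(A \right)} = -25$
$m{\left(T \right)} = - \frac{13}{2}$ ($m{\left(T \right)} = -2 - \frac{9}{2} = - \frac{13}{2}$)
$C{\left(p \right)} = p \left(\frac{65}{2} - 5 p\right)$ ($C{\left(p \right)} = \left(p - \frac{13}{2}\right) \left(-5\right) p = \left(- \frac{13}{2} + p\right) \left(-5\right) p = \left(\frac{65}{2} - 5 p\right) p = p \left(\frac{65}{2} - 5 p\right)$)
$25 + \left(q{\left(5 \right)} - -55\right) C{\left(b{\left(1 \right)} \right)} = 25 + \left(-25 - -55\right) \frac{5}{2} \left(-1\right) \left(13 - -2\right) = 25 + \left(-25 + 55\right) \frac{5}{2} \left(-1\right) \left(13 + 2\right) = 25 + 30 \cdot \frac{5}{2} \left(-1\right) 15 = 25 + 30 \left(- \frac{75}{2}\right) = 25 - 1125 = -1100$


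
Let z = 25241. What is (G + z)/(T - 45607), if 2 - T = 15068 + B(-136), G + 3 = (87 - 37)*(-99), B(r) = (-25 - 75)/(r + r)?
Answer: -1379584/4125789 ≈ -0.33438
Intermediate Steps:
B(r) = -50/r (B(r) = -100*1/(2*r) = -50/r)
G = -4953 (G = -3 + (87 - 37)*(-99) = -3 + 50*(-99) = -3 - 4950 = -4953)
T = -1024513/68 (T = 2 - (15068 - 50/(-136)) = 2 - (15068 - 50*(-1/136)) = 2 - (15068 + 25/68) = 2 - 1*1024649/68 = 2 - 1024649/68 = -1024513/68 ≈ -15066.)
(G + z)/(T - 45607) = (-4953 + 25241)/(-1024513/68 - 45607) = 20288/(-4125789/68) = 20288*(-68/4125789) = -1379584/4125789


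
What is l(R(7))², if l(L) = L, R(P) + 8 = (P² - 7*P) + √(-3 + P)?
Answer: 36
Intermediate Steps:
R(P) = -8 + P² + √(-3 + P) - 7*P (R(P) = -8 + ((P² - 7*P) + √(-3 + P)) = -8 + (P² + √(-3 + P) - 7*P) = -8 + P² + √(-3 + P) - 7*P)
l(R(7))² = (-8 + 7² + √(-3 + 7) - 7*7)² = (-8 + 49 + √4 - 49)² = (-8 + 49 + 2 - 49)² = (-6)² = 36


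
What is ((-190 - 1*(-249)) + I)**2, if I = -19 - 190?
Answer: 22500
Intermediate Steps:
I = -209
((-190 - 1*(-249)) + I)**2 = ((-190 - 1*(-249)) - 209)**2 = ((-190 + 249) - 209)**2 = (59 - 209)**2 = (-150)**2 = 22500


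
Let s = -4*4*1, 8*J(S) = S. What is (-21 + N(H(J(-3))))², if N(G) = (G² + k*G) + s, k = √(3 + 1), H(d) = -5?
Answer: 484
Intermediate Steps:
J(S) = S/8
s = -16 (s = -16*1 = -16)
k = 2 (k = √4 = 2)
N(G) = -16 + G² + 2*G (N(G) = (G² + 2*G) - 16 = -16 + G² + 2*G)
(-21 + N(H(J(-3))))² = (-21 + (-16 + (-5)² + 2*(-5)))² = (-21 + (-16 + 25 - 10))² = (-21 - 1)² = (-22)² = 484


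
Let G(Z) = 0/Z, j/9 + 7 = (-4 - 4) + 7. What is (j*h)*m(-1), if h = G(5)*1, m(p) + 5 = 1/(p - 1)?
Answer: 0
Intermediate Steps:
j = -72 (j = -63 + 9*((-4 - 4) + 7) = -63 + 9*(-8 + 7) = -63 + 9*(-1) = -63 - 9 = -72)
G(Z) = 0
m(p) = -5 + 1/(-1 + p) (m(p) = -5 + 1/(p - 1) = -5 + 1/(-1 + p))
h = 0 (h = 0*1 = 0)
(j*h)*m(-1) = (-72*0)*((6 - 5*(-1))/(-1 - 1)) = 0*((6 + 5)/(-2)) = 0*(-1/2*11) = 0*(-11/2) = 0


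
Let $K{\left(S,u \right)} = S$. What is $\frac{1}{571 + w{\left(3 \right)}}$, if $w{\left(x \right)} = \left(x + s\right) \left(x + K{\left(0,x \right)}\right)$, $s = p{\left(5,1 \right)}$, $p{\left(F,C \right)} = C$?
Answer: $\frac{1}{583} \approx 0.0017153$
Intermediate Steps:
$s = 1$
$w{\left(x \right)} = x \left(1 + x\right)$ ($w{\left(x \right)} = \left(x + 1\right) \left(x + 0\right) = \left(1 + x\right) x = x \left(1 + x\right)$)
$\frac{1}{571 + w{\left(3 \right)}} = \frac{1}{571 + 3 \left(1 + 3\right)} = \frac{1}{571 + 3 \cdot 4} = \frac{1}{571 + 12} = \frac{1}{583}$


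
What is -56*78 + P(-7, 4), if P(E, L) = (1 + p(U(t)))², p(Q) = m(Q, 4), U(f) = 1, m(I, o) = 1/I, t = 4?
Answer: -4364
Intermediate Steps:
p(Q) = 1/Q
P(E, L) = 4 (P(E, L) = (1 + 1/1)² = (1 + 1)² = 2² = 4)
-56*78 + P(-7, 4) = -56*78 + 4 = -4368 + 4 = -4364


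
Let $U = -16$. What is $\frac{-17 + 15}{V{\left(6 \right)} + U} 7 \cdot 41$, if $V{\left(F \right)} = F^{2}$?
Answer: $- \frac{287}{10} \approx -28.7$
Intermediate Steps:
$\frac{-17 + 15}{V{\left(6 \right)} + U} 7 \cdot 41 = \frac{-17 + 15}{6^{2} - 16} \cdot 7 \cdot 41 = - \frac{2}{36 - 16} \cdot 7 \cdot 41 = - \frac{2}{20} \cdot 7 \cdot 41 = \left(-2\right) \frac{1}{20} \cdot 7 \cdot 41 = \left(- \frac{1}{10}\right) 7 \cdot 41 = \left(- \frac{7}{10}\right) 41 = - \frac{287}{10}$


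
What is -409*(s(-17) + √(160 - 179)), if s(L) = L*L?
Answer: -118201 - 409*I*√19 ≈ -1.182e+5 - 1782.8*I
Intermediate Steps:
s(L) = L²
-409*(s(-17) + √(160 - 179)) = -409*((-17)² + √(160 - 179)) = -409*(289 + √(-19)) = -409*(289 + I*√19) = -118201 - 409*I*√19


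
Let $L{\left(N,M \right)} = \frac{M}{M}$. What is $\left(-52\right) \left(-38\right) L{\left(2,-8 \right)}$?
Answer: $1976$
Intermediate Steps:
$L{\left(N,M \right)} = 1$
$\left(-52\right) \left(-38\right) L{\left(2,-8 \right)} = \left(-52\right) \left(-38\right) 1 = 1976 \cdot 1 = 1976$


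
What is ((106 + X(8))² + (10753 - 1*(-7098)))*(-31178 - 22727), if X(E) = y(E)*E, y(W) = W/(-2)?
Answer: -1257441935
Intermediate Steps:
y(W) = -W/2 (y(W) = W*(-½) = -W/2)
X(E) = -E²/2 (X(E) = (-E/2)*E = -E²/2)
((106 + X(8))² + (10753 - 1*(-7098)))*(-31178 - 22727) = ((106 - ½*8²)² + (10753 - 1*(-7098)))*(-31178 - 22727) = ((106 - ½*64)² + (10753 + 7098))*(-53905) = ((106 - 32)² + 17851)*(-53905) = (74² + 17851)*(-53905) = (5476 + 17851)*(-53905) = 23327*(-53905) = -1257441935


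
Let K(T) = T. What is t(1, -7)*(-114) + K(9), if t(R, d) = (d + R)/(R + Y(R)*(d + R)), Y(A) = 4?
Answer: -477/23 ≈ -20.739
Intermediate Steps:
t(R, d) = (R + d)/(4*d + 5*R) (t(R, d) = (d + R)/(R + 4*(d + R)) = (R + d)/(R + 4*(R + d)) = (R + d)/(R + (4*R + 4*d)) = (R + d)/(4*d + 5*R))
t(1, -7)*(-114) + K(9) = ((1 - 7)/(4*(-7) + 5*1))*(-114) + 9 = (-6/(-28 + 5))*(-114) + 9 = (-6/(-23))*(-114) + 9 = -1/23*(-6)*(-114) + 9 = (6/23)*(-114) + 9 = -684/23 + 9 = -477/23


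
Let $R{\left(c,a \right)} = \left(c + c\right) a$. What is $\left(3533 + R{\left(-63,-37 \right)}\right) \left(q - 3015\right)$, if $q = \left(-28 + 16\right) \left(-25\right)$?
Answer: $-22249425$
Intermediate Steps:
$R{\left(c,a \right)} = 2 a c$ ($R{\left(c,a \right)} = 2 c a = 2 a c$)
$q = 300$ ($q = \left(-12\right) \left(-25\right) = 300$)
$\left(3533 + R{\left(-63,-37 \right)}\right) \left(q - 3015\right) = \left(3533 + 2 \left(-37\right) \left(-63\right)\right) \left(300 - 3015\right) = \left(3533 + 4662\right) \left(-2715\right) = 8195 \left(-2715\right) = -22249425$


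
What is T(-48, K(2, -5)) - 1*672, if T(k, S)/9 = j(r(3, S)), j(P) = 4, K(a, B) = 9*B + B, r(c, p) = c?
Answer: -636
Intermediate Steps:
K(a, B) = 10*B
T(k, S) = 36 (T(k, S) = 9*4 = 36)
T(-48, K(2, -5)) - 1*672 = 36 - 1*672 = 36 - 672 = -636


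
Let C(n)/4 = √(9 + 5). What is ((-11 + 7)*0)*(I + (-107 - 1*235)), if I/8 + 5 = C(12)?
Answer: 0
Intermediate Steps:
C(n) = 4*√14 (C(n) = 4*√(9 + 5) = 4*√14)
I = -40 + 32*√14 (I = -40 + 8*(4*√14) = -40 + 32*√14 ≈ 79.733)
((-11 + 7)*0)*(I + (-107 - 1*235)) = ((-11 + 7)*0)*((-40 + 32*√14) + (-107 - 1*235)) = (-4*0)*((-40 + 32*√14) + (-107 - 235)) = 0*((-40 + 32*√14) - 342) = 0*(-382 + 32*√14) = 0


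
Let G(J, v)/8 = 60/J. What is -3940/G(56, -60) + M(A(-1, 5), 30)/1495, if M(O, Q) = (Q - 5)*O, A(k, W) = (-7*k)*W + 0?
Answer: -411796/897 ≈ -459.08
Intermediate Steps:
A(k, W) = -7*W*k (A(k, W) = -7*W*k + 0 = -7*W*k)
M(O, Q) = O*(-5 + Q) (M(O, Q) = (-5 + Q)*O = O*(-5 + Q))
G(J, v) = 480/J (G(J, v) = 8*(60/J) = 480/J)
-3940/G(56, -60) + M(A(-1, 5), 30)/1495 = -3940/(480/56) + ((-7*5*(-1))*(-5 + 30))/1495 = -3940/(480*(1/56)) + (35*25)*(1/1495) = -3940/60/7 + 875*(1/1495) = -3940*7/60 + 175/299 = -1379/3 + 175/299 = -411796/897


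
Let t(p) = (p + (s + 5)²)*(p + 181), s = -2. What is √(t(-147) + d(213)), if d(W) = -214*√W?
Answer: √(-4692 - 214*√213) ≈ 88.404*I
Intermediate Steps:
t(p) = (9 + p)*(181 + p) (t(p) = (p + (-2 + 5)²)*(p + 181) = (p + 3²)*(181 + p) = (p + 9)*(181 + p) = (9 + p)*(181 + p))
√(t(-147) + d(213)) = √((1629 + (-147)² + 190*(-147)) - 214*√213) = √((1629 + 21609 - 27930) - 214*√213) = √(-4692 - 214*√213)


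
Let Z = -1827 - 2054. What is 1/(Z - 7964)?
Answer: -1/11845 ≈ -8.4424e-5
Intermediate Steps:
Z = -3881
1/(Z - 7964) = 1/(-3881 - 7964) = 1/(-11845) = -1/11845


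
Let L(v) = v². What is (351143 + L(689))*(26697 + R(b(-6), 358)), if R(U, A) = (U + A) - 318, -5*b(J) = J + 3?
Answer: 110408106432/5 ≈ 2.2082e+10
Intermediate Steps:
b(J) = -⅗ - J/5 (b(J) = -(J + 3)/5 = -(3 + J)/5 = -⅗ - J/5)
R(U, A) = -318 + A + U (R(U, A) = (A + U) - 318 = -318 + A + U)
(351143 + L(689))*(26697 + R(b(-6), 358)) = (351143 + 689²)*(26697 + (-318 + 358 + (-⅗ - ⅕*(-6)))) = (351143 + 474721)*(26697 + (-318 + 358 + (-⅗ + 6/5))) = 825864*(26697 + (-318 + 358 + ⅗)) = 825864*(26697 + 203/5) = 825864*(133688/5) = 110408106432/5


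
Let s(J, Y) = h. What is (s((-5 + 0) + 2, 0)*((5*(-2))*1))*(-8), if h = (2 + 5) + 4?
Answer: 880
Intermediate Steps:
h = 11 (h = 7 + 4 = 11)
s(J, Y) = 11
(s((-5 + 0) + 2, 0)*((5*(-2))*1))*(-8) = (11*((5*(-2))*1))*(-8) = (11*(-10*1))*(-8) = (11*(-10))*(-8) = -110*(-8) = 880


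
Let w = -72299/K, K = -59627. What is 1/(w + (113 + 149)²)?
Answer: 59627/4093108087 ≈ 1.4568e-5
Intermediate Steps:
w = 72299/59627 (w = -72299/(-59627) = -72299*(-1/59627) = 72299/59627 ≈ 1.2125)
1/(w + (113 + 149)²) = 1/(72299/59627 + (113 + 149)²) = 1/(72299/59627 + 262²) = 1/(72299/59627 + 68644) = 1/(4093108087/59627) = 59627/4093108087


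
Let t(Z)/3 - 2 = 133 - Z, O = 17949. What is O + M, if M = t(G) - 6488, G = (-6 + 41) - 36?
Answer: 11869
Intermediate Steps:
G = -1 (G = 35 - 36 = -1)
t(Z) = 405 - 3*Z (t(Z) = 6 + 3*(133 - Z) = 6 + (399 - 3*Z) = 405 - 3*Z)
M = -6080 (M = (405 - 3*(-1)) - 6488 = (405 + 3) - 6488 = 408 - 6488 = -6080)
O + M = 17949 - 6080 = 11869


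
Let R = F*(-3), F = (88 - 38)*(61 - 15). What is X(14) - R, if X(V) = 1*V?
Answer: 6914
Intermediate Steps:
F = 2300 (F = 50*46 = 2300)
X(V) = V
R = -6900 (R = 2300*(-3) = -6900)
X(14) - R = 14 - 1*(-6900) = 14 + 6900 = 6914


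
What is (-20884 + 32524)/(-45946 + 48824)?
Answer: 5820/1439 ≈ 4.0445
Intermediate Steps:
(-20884 + 32524)/(-45946 + 48824) = 11640/2878 = 11640*(1/2878) = 5820/1439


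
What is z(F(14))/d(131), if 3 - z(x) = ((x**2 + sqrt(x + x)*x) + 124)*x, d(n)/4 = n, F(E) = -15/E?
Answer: 376167/1437856 - 225*I*sqrt(105)/718928 ≈ 0.26162 - 0.0032069*I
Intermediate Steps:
d(n) = 4*n
z(x) = 3 - x*(124 + x**2 + sqrt(2)*x**(3/2)) (z(x) = 3 - ((x**2 + sqrt(x + x)*x) + 124)*x = 3 - ((x**2 + sqrt(2*x)*x) + 124)*x = 3 - ((x**2 + (sqrt(2)*sqrt(x))*x) + 124)*x = 3 - ((x**2 + sqrt(2)*x**(3/2)) + 124)*x = 3 - (124 + x**2 + sqrt(2)*x**(3/2))*x = 3 - x*(124 + x**2 + sqrt(2)*x**(3/2)))
z(F(14))/d(131) = (3 - (-15/14)**3 - (-1860)/14 - sqrt(2)*(-15/14)**(5/2))/((4*131)) = (3 - (-15*1/14)**3 - (-1860)/14 - sqrt(2)*(-15*1/14)**(5/2))/524 = (3 - (-15/14)**3 - 124*(-15/14) - sqrt(2)*(-15/14)**(5/2))*(1/524) = (3 - 1*(-3375/2744) + 930/7 - sqrt(2)*225*I*sqrt(210)/2744)*(1/524) = (3 + 3375/2744 + 930/7 - 225*I*sqrt(105)/1372)*(1/524) = (376167/2744 - 225*I*sqrt(105)/1372)*(1/524) = 376167/1437856 - 225*I*sqrt(105)/718928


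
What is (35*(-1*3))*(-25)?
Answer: 2625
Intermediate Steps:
(35*(-1*3))*(-25) = (35*(-3))*(-25) = -105*(-25) = 2625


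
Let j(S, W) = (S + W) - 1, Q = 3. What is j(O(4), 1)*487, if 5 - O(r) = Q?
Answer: 974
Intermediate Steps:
O(r) = 2 (O(r) = 5 - 1*3 = 5 - 3 = 2)
j(S, W) = -1 + S + W
j(O(4), 1)*487 = (-1 + 2 + 1)*487 = 2*487 = 974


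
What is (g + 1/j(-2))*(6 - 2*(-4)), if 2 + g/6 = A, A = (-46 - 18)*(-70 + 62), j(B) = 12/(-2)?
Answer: 128513/3 ≈ 42838.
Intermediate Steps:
j(B) = -6 (j(B) = 12*(-1/2) = -6)
A = 512 (A = -64*(-8) = 512)
g = 3060 (g = -12 + 6*512 = -12 + 3072 = 3060)
(g + 1/j(-2))*(6 - 2*(-4)) = (3060 + 1/(-6))*(6 - 2*(-4)) = (3060 - 1/6)*(6 + 8) = (18359/6)*14 = 128513/3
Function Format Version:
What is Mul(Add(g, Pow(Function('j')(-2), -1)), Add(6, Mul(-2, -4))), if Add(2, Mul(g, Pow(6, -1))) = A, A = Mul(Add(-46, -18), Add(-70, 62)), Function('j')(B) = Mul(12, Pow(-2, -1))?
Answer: Rational(128513, 3) ≈ 42838.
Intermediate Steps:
Function('j')(B) = -6 (Function('j')(B) = Mul(12, Rational(-1, 2)) = -6)
A = 512 (A = Mul(-64, -8) = 512)
g = 3060 (g = Add(-12, Mul(6, 512)) = Add(-12, 3072) = 3060)
Mul(Add(g, Pow(Function('j')(-2), -1)), Add(6, Mul(-2, -4))) = Mul(Add(3060, Pow(-6, -1)), Add(6, Mul(-2, -4))) = Mul(Add(3060, Rational(-1, 6)), Add(6, 8)) = Mul(Rational(18359, 6), 14) = Rational(128513, 3)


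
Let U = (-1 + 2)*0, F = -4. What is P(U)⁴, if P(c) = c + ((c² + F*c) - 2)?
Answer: 16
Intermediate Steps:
U = 0 (U = 1*0 = 0)
P(c) = -2 + c² - 3*c (P(c) = c + ((c² - 4*c) - 2) = c + (-2 + c² - 4*c) = -2 + c² - 3*c)
P(U)⁴ = (-2 + 0² - 3*0)⁴ = (-2 + 0 + 0)⁴ = (-2)⁴ = 16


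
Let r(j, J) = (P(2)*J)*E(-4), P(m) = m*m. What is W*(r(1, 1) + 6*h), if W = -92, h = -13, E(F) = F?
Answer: 8648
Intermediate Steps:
P(m) = m²
r(j, J) = -16*J (r(j, J) = (2²*J)*(-4) = (4*J)*(-4) = -16*J)
W*(r(1, 1) + 6*h) = -92*(-16*1 + 6*(-13)) = -92*(-16 - 78) = -92*(-94) = 8648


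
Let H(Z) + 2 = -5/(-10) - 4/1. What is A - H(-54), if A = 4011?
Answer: 8033/2 ≈ 4016.5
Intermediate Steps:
H(Z) = -11/2 (H(Z) = -2 + (-5/(-10) - 4/1) = -2 + (-5*(-1/10) - 4*1) = -2 + (1/2 - 4) = -2 - 7/2 = -11/2)
A - H(-54) = 4011 - 1*(-11/2) = 4011 + 11/2 = 8033/2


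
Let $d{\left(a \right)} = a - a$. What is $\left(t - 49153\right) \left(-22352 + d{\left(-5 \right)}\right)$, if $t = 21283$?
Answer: $622950240$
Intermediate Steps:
$d{\left(a \right)} = 0$
$\left(t - 49153\right) \left(-22352 + d{\left(-5 \right)}\right) = \left(21283 - 49153\right) \left(-22352 + 0\right) = \left(-27870\right) \left(-22352\right) = 622950240$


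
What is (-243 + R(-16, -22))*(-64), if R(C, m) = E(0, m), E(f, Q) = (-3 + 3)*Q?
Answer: 15552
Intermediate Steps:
E(f, Q) = 0 (E(f, Q) = 0*Q = 0)
R(C, m) = 0
(-243 + R(-16, -22))*(-64) = (-243 + 0)*(-64) = -243*(-64) = 15552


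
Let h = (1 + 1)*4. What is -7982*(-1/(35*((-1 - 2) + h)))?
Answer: 7982/175 ≈ 45.611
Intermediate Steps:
h = 8 (h = 2*4 = 8)
-7982*(-1/(35*((-1 - 2) + h))) = -7982*(-1/(35*((-1 - 2) + 8))) = -7982*(-1/(35*(-3 + 8))) = -7982/((5*(-5))*7) = -7982/((-25*7)) = -7982/(-175) = -7982*(-1/175) = 7982/175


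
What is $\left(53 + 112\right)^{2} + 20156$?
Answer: $47381$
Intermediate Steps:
$\left(53 + 112\right)^{2} + 20156 = 165^{2} + 20156 = 27225 + 20156 = 47381$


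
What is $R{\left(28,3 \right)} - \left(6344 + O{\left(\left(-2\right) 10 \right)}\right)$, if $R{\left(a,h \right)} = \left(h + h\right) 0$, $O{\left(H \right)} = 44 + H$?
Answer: $-6368$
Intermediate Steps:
$R{\left(a,h \right)} = 0$ ($R{\left(a,h \right)} = 2 h 0 = 0$)
$R{\left(28,3 \right)} - \left(6344 + O{\left(\left(-2\right) 10 \right)}\right) = 0 - \left(6344 + \left(44 - 20\right)\right) = 0 - \left(6344 + 24\right) = 0 - 6368 = -6368$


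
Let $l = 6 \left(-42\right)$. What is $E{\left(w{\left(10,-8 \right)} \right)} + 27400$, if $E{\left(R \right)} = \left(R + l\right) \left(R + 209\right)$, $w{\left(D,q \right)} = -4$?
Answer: $-25080$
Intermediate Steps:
$l = -252$
$E{\left(R \right)} = \left(-252 + R\right) \left(209 + R\right)$ ($E{\left(R \right)} = \left(R - 252\right) \left(R + 209\right) = \left(-252 + R\right) \left(209 + R\right)$)
$E{\left(w{\left(10,-8 \right)} \right)} + 27400 = \left(-52668 + \left(-4\right)^{2} - -172\right) + 27400 = \left(-52668 + 16 + 172\right) + 27400 = -52480 + 27400 = -25080$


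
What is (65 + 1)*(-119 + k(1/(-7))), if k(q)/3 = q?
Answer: -55176/7 ≈ -7882.3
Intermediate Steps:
k(q) = 3*q
(65 + 1)*(-119 + k(1/(-7))) = (65 + 1)*(-119 + 3/(-7)) = 66*(-119 + 3*(-⅐)) = 66*(-119 - 3/7) = 66*(-836/7) = -55176/7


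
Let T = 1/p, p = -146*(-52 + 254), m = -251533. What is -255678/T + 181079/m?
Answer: 1896673412216929/251533 ≈ 7.5405e+9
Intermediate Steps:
p = -29492 (p = -146*202 = -29492)
T = -1/29492 (T = 1/(-29492) = -1/29492 ≈ -3.3907e-5)
-255678/T + 181079/m = -255678/(-1/29492) + 181079/(-251533) = -255678*(-29492) + 181079*(-1/251533) = 7540455576 - 181079/251533 = 1896673412216929/251533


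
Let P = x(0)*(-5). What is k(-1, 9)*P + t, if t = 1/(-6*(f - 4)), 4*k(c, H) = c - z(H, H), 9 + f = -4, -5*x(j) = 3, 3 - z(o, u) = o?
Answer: 767/204 ≈ 3.7598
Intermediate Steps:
z(o, u) = 3 - o
x(j) = -⅗ (x(j) = -⅕*3 = -⅗)
f = -13 (f = -9 - 4 = -13)
k(c, H) = -¾ + H/4 + c/4 (k(c, H) = (c - (3 - H))/4 = (c + (-3 + H))/4 = (-3 + H + c)/4 = -¾ + H/4 + c/4)
P = 3 (P = -⅗*(-5) = 3)
t = 1/102 (t = 1/(-6*(-13 - 4)) = 1/(-6*(-17)) = 1/102 ≈ 0.0098039)
k(-1, 9)*P + t = (-¾ + (¼)*9 + (¼)*(-1))*3 + 1/102 = (-¾ + 9/4 - ¼)*3 + 1/102 = (5/4)*3 + 1/102 = 15/4 + 1/102 = 767/204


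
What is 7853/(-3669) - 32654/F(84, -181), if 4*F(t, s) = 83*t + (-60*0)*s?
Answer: -44498435/2131689 ≈ -20.875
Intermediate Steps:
F(t, s) = 83*t/4 (F(t, s) = (83*t + (-60*0)*s)/4 = (83*t + 0*s)/4 = (83*t + 0)/4 = (83*t)/4 = 83*t/4)
7853/(-3669) - 32654/F(84, -181) = 7853/(-3669) - 32654/((83/4)*84) = 7853*(-1/3669) - 32654/1743 = -7853/3669 - 32654*1/1743 = -7853/3669 - 32654/1743 = -44498435/2131689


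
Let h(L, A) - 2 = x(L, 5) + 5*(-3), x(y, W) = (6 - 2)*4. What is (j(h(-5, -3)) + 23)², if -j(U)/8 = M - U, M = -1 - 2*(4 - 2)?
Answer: 7569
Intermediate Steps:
x(y, W) = 16 (x(y, W) = 4*4 = 16)
h(L, A) = 3 (h(L, A) = 2 + (16 + 5*(-3)) = 2 + (16 - 15) = 2 + 1 = 3)
M = -5 (M = -1 - 2*2 = -1 - 4 = -5)
j(U) = 40 + 8*U (j(U) = -8*(-5 - U) = 40 + 8*U)
(j(h(-5, -3)) + 23)² = ((40 + 8*3) + 23)² = ((40 + 24) + 23)² = (64 + 23)² = 87² = 7569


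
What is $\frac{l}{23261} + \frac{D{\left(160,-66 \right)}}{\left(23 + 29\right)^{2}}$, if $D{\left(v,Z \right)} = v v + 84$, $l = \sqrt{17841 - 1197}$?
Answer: $\frac{6421}{676} + \frac{2 \sqrt{4161}}{23261} \approx 9.5041$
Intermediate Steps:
$l = 2 \sqrt{4161}$ ($l = \sqrt{16644} = 2 \sqrt{4161} \approx 129.01$)
$D{\left(v,Z \right)} = 84 + v^{2}$ ($D{\left(v,Z \right)} = v^{2} + 84 = 84 + v^{2}$)
$\frac{l}{23261} + \frac{D{\left(160,-66 \right)}}{\left(23 + 29\right)^{2}} = \frac{2 \sqrt{4161}}{23261} + \frac{84 + 160^{2}}{\left(23 + 29\right)^{2}} = 2 \sqrt{4161} \cdot \frac{1}{23261} + \frac{84 + 25600}{52^{2}} = \frac{2 \sqrt{4161}}{23261} + \frac{25684}{2704} = \frac{2 \sqrt{4161}}{23261} + 25684 \cdot \frac{1}{2704} = \frac{2 \sqrt{4161}}{23261} + \frac{6421}{676} = \frac{6421}{676} + \frac{2 \sqrt{4161}}{23261}$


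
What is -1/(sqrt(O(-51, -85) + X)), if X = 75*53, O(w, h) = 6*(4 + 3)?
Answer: -sqrt(4017)/4017 ≈ -0.015778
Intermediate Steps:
O(w, h) = 42 (O(w, h) = 6*7 = 42)
X = 3975
-1/(sqrt(O(-51, -85) + X)) = -1/(sqrt(42 + 3975)) = -1/(sqrt(4017)) = -sqrt(4017)/4017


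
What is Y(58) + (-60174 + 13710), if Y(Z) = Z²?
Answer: -43100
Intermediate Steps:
Y(58) + (-60174 + 13710) = 58² + (-60174 + 13710) = 3364 - 46464 = -43100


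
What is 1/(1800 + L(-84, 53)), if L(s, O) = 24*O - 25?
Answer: 1/3047 ≈ 0.00032819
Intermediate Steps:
L(s, O) = -25 + 24*O
1/(1800 + L(-84, 53)) = 1/(1800 + (-25 + 24*53)) = 1/(1800 + (-25 + 1272)) = 1/(1800 + 1247) = 1/3047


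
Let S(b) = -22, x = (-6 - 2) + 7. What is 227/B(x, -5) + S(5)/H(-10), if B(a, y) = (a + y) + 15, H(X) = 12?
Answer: 421/18 ≈ 23.389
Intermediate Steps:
x = -1 (x = -8 + 7 = -1)
B(a, y) = 15 + a + y
227/B(x, -5) + S(5)/H(-10) = 227/(15 - 1 - 5) - 22/12 = 227/9 - 22*1/12 = 227*(⅑) - 11/6 = 227/9 - 11/6 = 421/18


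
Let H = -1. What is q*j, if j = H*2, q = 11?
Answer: -22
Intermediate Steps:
j = -2 (j = -1*2 = -2)
q*j = 11*(-2) = -22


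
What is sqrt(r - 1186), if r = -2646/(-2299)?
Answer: 8*I*sqrt(808678)/209 ≈ 34.422*I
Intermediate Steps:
r = 2646/2299 (r = -2646*(-1)/2299 = -1*(-2646/2299) = 2646/2299 ≈ 1.1509)
sqrt(r - 1186) = sqrt(2646/2299 - 1186) = sqrt(-2723968/2299) = 8*I*sqrt(808678)/209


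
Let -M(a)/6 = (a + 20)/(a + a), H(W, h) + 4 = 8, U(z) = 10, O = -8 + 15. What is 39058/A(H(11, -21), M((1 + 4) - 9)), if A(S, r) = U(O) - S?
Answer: 19529/3 ≈ 6509.7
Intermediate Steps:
O = 7
H(W, h) = 4 (H(W, h) = -4 + 8 = 4)
M(a) = -3*(20 + a)/a (M(a) = -6*(a + 20)/(a + a) = -6*(20 + a)/(2*a) = -6*(20 + a)*1/(2*a) = -3*(20 + a)/a)
A(S, r) = 10 - S
39058/A(H(11, -21), M((1 + 4) - 9)) = 39058/(10 - 1*4) = 39058/(10 - 4) = 39058/6 = 39058*(⅙) = 19529/3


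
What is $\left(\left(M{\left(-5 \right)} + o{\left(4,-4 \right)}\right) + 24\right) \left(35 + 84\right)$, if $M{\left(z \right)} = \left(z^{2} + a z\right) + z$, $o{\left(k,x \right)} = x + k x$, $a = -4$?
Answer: $5236$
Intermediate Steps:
$M{\left(z \right)} = z^{2} - 3 z$ ($M{\left(z \right)} = \left(z^{2} - 4 z\right) + z = z^{2} - 3 z$)
$\left(\left(M{\left(-5 \right)} + o{\left(4,-4 \right)}\right) + 24\right) \left(35 + 84\right) = \left(\left(- 5 \left(-3 - 5\right) - 4 \left(1 + 4\right)\right) + 24\right) \left(35 + 84\right) = \left(\left(\left(-5\right) \left(-8\right) - 20\right) + 24\right) 119 = \left(\left(40 - 20\right) + 24\right) 119 = \left(20 + 24\right) 119 = 44 \cdot 119 = 5236$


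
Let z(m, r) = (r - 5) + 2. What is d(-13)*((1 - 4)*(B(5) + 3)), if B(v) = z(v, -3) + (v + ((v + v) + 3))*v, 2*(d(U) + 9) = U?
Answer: 8091/2 ≈ 4045.5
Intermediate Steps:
d(U) = -9 + U/2
z(m, r) = -3 + r (z(m, r) = (-5 + r) + 2 = -3 + r)
B(v) = -6 + v*(3 + 3*v) (B(v) = (-3 - 3) + (v + ((v + v) + 3))*v = -6 + (v + (2*v + 3))*v = -6 + (v + (3 + 2*v))*v = -6 + (3 + 3*v)*v = -6 + v*(3 + 3*v))
d(-13)*((1 - 4)*(B(5) + 3)) = (-9 + (1/2)*(-13))*((1 - 4)*((-6 + 3*5 + 3*5**2) + 3)) = (-9 - 13/2)*(-3*((-6 + 15 + 3*25) + 3)) = -(-93)*((-6 + 15 + 75) + 3)/2 = -(-93)*(84 + 3)/2 = -(-93)*87/2 = -31/2*(-261) = 8091/2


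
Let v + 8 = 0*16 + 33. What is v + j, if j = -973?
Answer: -948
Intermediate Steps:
v = 25 (v = -8 + (0*16 + 33) = -8 + (0 + 33) = -8 + 33 = 25)
v + j = 25 - 973 = -948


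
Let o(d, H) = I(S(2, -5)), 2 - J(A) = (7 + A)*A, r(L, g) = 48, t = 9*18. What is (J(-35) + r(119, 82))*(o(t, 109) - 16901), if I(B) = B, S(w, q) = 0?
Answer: 15717930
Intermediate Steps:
t = 162
J(A) = 2 - A*(7 + A) (J(A) = 2 - (7 + A)*A = 2 - A*(7 + A))
o(d, H) = 0
(J(-35) + r(119, 82))*(o(t, 109) - 16901) = ((2 - 1*(-35)² - 7*(-35)) + 48)*(0 - 16901) = ((2 - 1*1225 + 245) + 48)*(-16901) = ((2 - 1225 + 245) + 48)*(-16901) = (-978 + 48)*(-16901) = -930*(-16901) = 15717930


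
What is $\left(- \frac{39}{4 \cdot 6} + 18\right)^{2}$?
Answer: $\frac{17161}{64} \approx 268.14$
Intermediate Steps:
$\left(- \frac{39}{4 \cdot 6} + 18\right)^{2} = \left(- \frac{39}{24} + 18\right)^{2} = \left(\left(-39\right) \frac{1}{24} + 18\right)^{2} = \left(- \frac{13}{8} + 18\right)^{2} = \left(\frac{131}{8}\right)^{2} = \frac{17161}{64}$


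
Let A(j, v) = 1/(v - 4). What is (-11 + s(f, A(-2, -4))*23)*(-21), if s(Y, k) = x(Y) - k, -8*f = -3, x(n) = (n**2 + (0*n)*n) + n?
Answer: -5019/64 ≈ -78.422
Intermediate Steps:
x(n) = n + n**2 (x(n) = (n**2 + 0*n) + n = (n**2 + 0) + n = n**2 + n = n + n**2)
f = 3/8 (f = -1/8*(-3) = 3/8 ≈ 0.37500)
A(j, v) = 1/(-4 + v)
s(Y, k) = -k + Y*(1 + Y) (s(Y, k) = Y*(1 + Y) - k = -k + Y*(1 + Y))
(-11 + s(f, A(-2, -4))*23)*(-21) = (-11 + (-1/(-4 - 4) + 3*(1 + 3/8)/8)*23)*(-21) = (-11 + (-1/(-8) + (3/8)*(11/8))*23)*(-21) = (-11 + (-1*(-1/8) + 33/64)*23)*(-21) = (-11 + (1/8 + 33/64)*23)*(-21) = (-11 + (41/64)*23)*(-21) = (-11 + 943/64)*(-21) = (239/64)*(-21) = -5019/64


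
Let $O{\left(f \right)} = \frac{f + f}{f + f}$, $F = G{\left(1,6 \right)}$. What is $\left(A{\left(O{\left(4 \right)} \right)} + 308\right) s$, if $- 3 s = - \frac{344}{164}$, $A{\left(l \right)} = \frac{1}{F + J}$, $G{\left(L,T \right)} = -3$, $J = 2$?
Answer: $\frac{26402}{123} \approx 214.65$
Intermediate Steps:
$F = -3$
$O{\left(f \right)} = 1$ ($O{\left(f \right)} = \frac{2 f}{2 f} = 2 f \frac{1}{2 f} = 1$)
$A{\left(l \right)} = -1$ ($A{\left(l \right)} = \frac{1}{-3 + 2} = \frac{1}{-1} = -1$)
$s = \frac{86}{123}$ ($s = - \frac{\left(-344\right) \frac{1}{164}}{3} = \left(- \frac{1}{3}\right) \left(- \frac{86}{41}\right) = \frac{86}{123} \approx 0.69919$)
$\left(A{\left(O{\left(4 \right)} \right)} + 308\right) s = \left(-1 + 308\right) \frac{86}{123} = 307 \cdot \frac{86}{123} = \frac{26402}{123}$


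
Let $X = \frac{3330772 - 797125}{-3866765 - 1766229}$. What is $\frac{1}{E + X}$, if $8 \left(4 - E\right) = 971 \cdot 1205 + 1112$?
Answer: $- \frac{22531976}{3298508348683} \approx -6.831 \cdot 10^{-6}$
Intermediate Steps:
$E = - \frac{1171135}{8}$ ($E = 4 - \frac{971 \cdot 1205 + 1112}{8} = 4 - \frac{1170055 + 1112}{8} = 4 - \frac{1171167}{8} = - \frac{1171135}{8} \approx -1.4639 \cdot 10^{5}$)
$X = - \frac{2533647}{5632994}$ ($X = \frac{2533647}{-5632994} = 2533647 \left(- \frac{1}{5632994}\right) = - \frac{2533647}{5632994} \approx -0.44979$)
$\frac{1}{E + X} = \frac{1}{- \frac{1171135}{8} - \frac{2533647}{5632994}} = \frac{1}{- \frac{3298508348683}{22531976}} = - \frac{22531976}{3298508348683}$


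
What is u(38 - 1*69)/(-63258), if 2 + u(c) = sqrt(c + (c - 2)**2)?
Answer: 1/31629 - 23*sqrt(2)/63258 ≈ -0.00048258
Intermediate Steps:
u(c) = -2 + sqrt(c + (-2 + c)**2) (u(c) = -2 + sqrt(c + (c - 2)**2) = -2 + sqrt(c + (-2 + c)**2))
u(38 - 1*69)/(-63258) = (-2 + sqrt((38 - 1*69) + (-2 + (38 - 1*69))**2))/(-63258) = (-2 + sqrt((38 - 69) + (-2 + (38 - 69))**2))*(-1/63258) = (-2 + sqrt(-31 + (-2 - 31)**2))*(-1/63258) = (-2 + sqrt(-31 + (-33)**2))*(-1/63258) = (-2 + sqrt(-31 + 1089))*(-1/63258) = (-2 + sqrt(1058))*(-1/63258) = (-2 + 23*sqrt(2))*(-1/63258) = 1/31629 - 23*sqrt(2)/63258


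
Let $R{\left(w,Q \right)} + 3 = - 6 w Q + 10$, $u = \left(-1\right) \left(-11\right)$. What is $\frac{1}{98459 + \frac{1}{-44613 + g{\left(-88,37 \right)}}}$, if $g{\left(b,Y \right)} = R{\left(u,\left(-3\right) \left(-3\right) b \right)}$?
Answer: $\frac{7666}{754786695} \approx 1.0157 \cdot 10^{-5}$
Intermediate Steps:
$u = 11$
$R{\left(w,Q \right)} = 7 - 6 Q w$ ($R{\left(w,Q \right)} = -3 + \left(- 6 w Q + 10\right) = -3 - \left(-10 + 6 Q w\right) = 7 - 6 Q w$)
$g{\left(b,Y \right)} = 7 - 594 b$ ($g{\left(b,Y \right)} = 7 - 6 \left(-3\right) \left(-3\right) b 11 = 7 - 6 \cdot 9 b 11 = 7 - 594 b$)
$\frac{1}{98459 + \frac{1}{-44613 + g{\left(-88,37 \right)}}} = \frac{1}{98459 + \frac{1}{-44613 + \left(7 - -52272\right)}} = \frac{1}{98459 + \frac{1}{-44613 + \left(7 + 52272\right)}} = \frac{1}{98459 + \frac{1}{-44613 + 52279}} = \frac{1}{98459 + \frac{1}{7666}} = \frac{1}{\frac{754786695}{7666}} = \frac{7666}{754786695}$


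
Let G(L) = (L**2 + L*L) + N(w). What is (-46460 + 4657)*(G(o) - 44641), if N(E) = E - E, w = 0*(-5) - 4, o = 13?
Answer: 1851998309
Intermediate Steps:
w = -4 (w = 0 - 4 = -4)
N(E) = 0
G(L) = 2*L**2 (G(L) = (L**2 + L*L) + 0 = (L**2 + L**2) + 0 = 2*L**2 + 0 = 2*L**2)
(-46460 + 4657)*(G(o) - 44641) = (-46460 + 4657)*(2*13**2 - 44641) = -41803*(2*169 - 44641) = -41803*(338 - 44641) = -41803*(-44303) = 1851998309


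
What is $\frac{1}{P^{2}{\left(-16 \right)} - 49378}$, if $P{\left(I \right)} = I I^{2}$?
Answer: $\frac{1}{16727838} \approx 5.9781 \cdot 10^{-8}$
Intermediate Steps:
$P{\left(I \right)} = I^{3}$
$\frac{1}{P^{2}{\left(-16 \right)} - 49378} = \frac{1}{\left(\left(-16\right)^{3}\right)^{2} - 49378} = \frac{1}{\left(-4096\right)^{2} - 49378} = \frac{1}{16777216 - 49378} = \frac{1}{16727838}$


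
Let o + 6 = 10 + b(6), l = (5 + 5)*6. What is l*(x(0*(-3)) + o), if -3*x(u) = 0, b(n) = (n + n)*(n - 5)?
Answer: 960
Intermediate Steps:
b(n) = 2*n*(-5 + n) (b(n) = (2*n)*(-5 + n) = 2*n*(-5 + n))
x(u) = 0 (x(u) = -⅓*0 = 0)
l = 60 (l = 10*6 = 60)
o = 16 (o = -6 + (10 + 2*6*(-5 + 6)) = -6 + (10 + 2*6*1) = -6 + (10 + 12) = -6 + 22 = 16)
l*(x(0*(-3)) + o) = 60*(0 + 16) = 60*16 = 960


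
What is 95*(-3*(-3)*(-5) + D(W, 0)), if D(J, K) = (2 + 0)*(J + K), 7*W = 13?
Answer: -27455/7 ≈ -3922.1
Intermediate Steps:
W = 13/7 (W = (⅐)*13 = 13/7 ≈ 1.8571)
D(J, K) = 2*J + 2*K (D(J, K) = 2*(J + K) = 2*J + 2*K)
95*(-3*(-3)*(-5) + D(W, 0)) = 95*(-3*(-3)*(-5) + (2*(13/7) + 2*0)) = 95*(9*(-5) + (26/7 + 0)) = 95*(-45 + 26/7) = 95*(-289/7) = -27455/7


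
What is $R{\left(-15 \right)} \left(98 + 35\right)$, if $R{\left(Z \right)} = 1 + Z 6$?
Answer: $-11837$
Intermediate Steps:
$R{\left(Z \right)} = 1 + 6 Z$
$R{\left(-15 \right)} \left(98 + 35\right) = \left(1 + 6 \left(-15\right)\right) \left(98 + 35\right) = \left(1 - 90\right) 133 = \left(-89\right) 133 = -11837$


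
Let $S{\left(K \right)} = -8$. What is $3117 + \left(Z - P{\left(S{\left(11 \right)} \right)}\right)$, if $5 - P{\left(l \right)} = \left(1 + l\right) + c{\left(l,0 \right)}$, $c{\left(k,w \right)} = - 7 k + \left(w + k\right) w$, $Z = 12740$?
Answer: $15901$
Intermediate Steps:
$c{\left(k,w \right)} = - 7 k + w \left(k + w\right)$ ($c{\left(k,w \right)} = - 7 k + \left(k + w\right) w = - 7 k + w \left(k + w\right)$)
$P{\left(l \right)} = 4 + 6 l$ ($P{\left(l \right)} = 5 - \left(\left(1 + l\right) + \left(0^{2} - 7 l + l 0\right)\right) = 5 - \left(\left(1 + l\right) + \left(0 - 7 l + 0\right)\right) = 5 - \left(\left(1 + l\right) - 7 l\right) = 5 - \left(1 - 6 l\right) = 5 + \left(-1 + 6 l\right) = 4 + 6 l$)
$3117 + \left(Z - P{\left(S{\left(11 \right)} \right)}\right) = 3117 + \left(12740 - \left(4 + 6 \left(-8\right)\right)\right) = 3117 + \left(12740 - \left(4 - 48\right)\right) = 3117 + \left(12740 - -44\right) = 3117 + \left(12740 + 44\right) = 3117 + 12784 = 15901$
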